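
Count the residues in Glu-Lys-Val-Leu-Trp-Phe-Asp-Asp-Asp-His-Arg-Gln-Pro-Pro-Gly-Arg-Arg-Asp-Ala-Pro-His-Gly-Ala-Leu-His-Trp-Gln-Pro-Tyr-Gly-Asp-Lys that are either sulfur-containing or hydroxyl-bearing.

Sulfur-containing: C, M. Hydroxyl-bearing: S, T, Y.
Sulfur-containing residues here: none (0).
Hydroxyl-bearing residues here: Tyr29 (1).
The two groups share no amino acid, so total = 0 + 1 = 1.

1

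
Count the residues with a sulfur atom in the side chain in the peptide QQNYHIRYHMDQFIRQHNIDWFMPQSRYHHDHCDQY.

Only Cys (C) and Met (M) have a sulfur atom in the side chain.
Matching residues: M10, M23, C33.

3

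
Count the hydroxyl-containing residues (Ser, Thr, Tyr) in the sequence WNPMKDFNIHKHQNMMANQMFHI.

None of the 23 residues belong to this group.

0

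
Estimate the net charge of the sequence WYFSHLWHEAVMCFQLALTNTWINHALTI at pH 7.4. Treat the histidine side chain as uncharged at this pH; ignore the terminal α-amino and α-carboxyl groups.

-1

The side chains ionized at physiological pH are Lys/Arg (+1) and Asp/Glu (−1); with His treated as neutral, nothing else contributes.
Positive (K, R): none → +0.
Negative (D, E): E9 → −1.
Net charge = (+0) + (−1) = −1.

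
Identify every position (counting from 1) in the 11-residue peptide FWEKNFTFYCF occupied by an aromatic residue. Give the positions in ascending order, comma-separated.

F, W, and Y each carry an aromatic ring on the side chain.
Matching residues: F1, W2, F6, F8, Y9, F11.

1, 2, 6, 8, 9, 11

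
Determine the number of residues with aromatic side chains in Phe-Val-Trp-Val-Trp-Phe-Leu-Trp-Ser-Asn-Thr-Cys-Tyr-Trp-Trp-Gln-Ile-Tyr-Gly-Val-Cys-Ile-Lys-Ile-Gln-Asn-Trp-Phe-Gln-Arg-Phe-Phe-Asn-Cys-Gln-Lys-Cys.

13

Phenylalanine (F), tryptophan (W), and tyrosine (Y) have aromatic ring side chains.
Matching residues: Phe1, Trp3, Trp5, Phe6, Trp8, Tyr13, Trp14, Trp15, Tyr18, Trp27, Phe28, Phe31, Phe32.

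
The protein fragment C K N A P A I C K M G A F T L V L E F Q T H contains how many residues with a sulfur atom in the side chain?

3

The sulfur-bearing residues are cysteine (–SH) and methionine (–S–CH₃).
Matching residues: C1, C8, M10.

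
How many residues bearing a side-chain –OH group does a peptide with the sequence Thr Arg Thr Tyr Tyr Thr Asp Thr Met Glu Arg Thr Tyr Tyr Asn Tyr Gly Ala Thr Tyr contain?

S, T, and Y are the three residues with a side-chain hydroxyl.
Matching residues: Thr1, Thr3, Tyr4, Tyr5, Thr6, Thr8, Thr12, Tyr13, Tyr14, Tyr16, Thr19, Tyr20.

12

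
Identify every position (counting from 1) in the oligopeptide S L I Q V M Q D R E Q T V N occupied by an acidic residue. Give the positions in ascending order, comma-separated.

Only D (aspartate) and E (glutamate) carry a side-chain carboxylic acid.
Matching residues: D8, E10.

8, 10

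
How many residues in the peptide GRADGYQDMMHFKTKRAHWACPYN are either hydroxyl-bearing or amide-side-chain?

5

Hydroxyl-bearing: S, T, Y. Amide-side-chain: N, Q.
Hydroxyl-bearing residues here: Y6, T14, Y23 (3).
Amide-side-chain residues here: Q7, N24 (2).
The two groups share no amino acid, so total = 3 + 2 = 5.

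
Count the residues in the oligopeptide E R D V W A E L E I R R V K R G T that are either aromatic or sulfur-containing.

1

Aromatic: F, W, Y. Sulfur-containing: C, M.
Aromatic residues here: W5 (1).
Sulfur-containing residues here: none (0).
The two groups share no amino acid, so total = 1 + 0 = 1.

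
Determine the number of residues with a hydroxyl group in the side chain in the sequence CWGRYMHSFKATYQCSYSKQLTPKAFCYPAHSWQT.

The –OH-bearing residues are Ser, Thr (aliphatic alcohols), and Tyr (phenol).
Matching residues: Y5, S8, T12, Y13, S16, Y17, S18, T22, Y28, S32, T35.

11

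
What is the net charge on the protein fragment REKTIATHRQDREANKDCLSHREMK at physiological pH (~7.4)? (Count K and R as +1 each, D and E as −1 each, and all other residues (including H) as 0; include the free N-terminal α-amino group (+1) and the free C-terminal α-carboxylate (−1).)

+2

Positive (K, R): R1, K3, R9, R12, K16, R22, K25 → +7.
Negative (D, E): E2, D11, E13, D17, E23 → −5.
The N-terminus (+1) and C-terminus (−1) cancel.
Net charge = (+7) + (−5) = +2.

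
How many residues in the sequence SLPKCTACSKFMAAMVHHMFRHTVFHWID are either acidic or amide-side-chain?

Acidic: D, E. Amide-side-chain: N, Q.
Acidic residues here: D29 (1).
Amide-side-chain residues here: none (0).
The two groups share no amino acid, so total = 1 + 0 = 1.

1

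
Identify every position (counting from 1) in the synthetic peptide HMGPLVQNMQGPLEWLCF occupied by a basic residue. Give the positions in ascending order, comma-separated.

1

Lysine (K), arginine (R), and histidine (H) have basic, nitrogen-containing side chains.
Matching residues: H1.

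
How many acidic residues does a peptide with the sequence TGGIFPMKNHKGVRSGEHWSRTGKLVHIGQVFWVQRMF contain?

Aspartate (D) and glutamate (E) have carboxylic-acid side chains and are the acidic amino acids.
Matching residues: E17.

1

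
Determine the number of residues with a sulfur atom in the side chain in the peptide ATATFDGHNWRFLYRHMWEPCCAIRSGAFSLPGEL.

3

Cysteine (C, thiol) and methionine (M, thioether) are the two sulfur-containing amino acids.
Matching residues: M17, C21, C22.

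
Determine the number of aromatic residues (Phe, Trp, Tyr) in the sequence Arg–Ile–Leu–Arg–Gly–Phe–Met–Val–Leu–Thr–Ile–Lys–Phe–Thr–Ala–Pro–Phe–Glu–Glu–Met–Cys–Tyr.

Matching residues: Phe6, Phe13, Phe17, Tyr22.

4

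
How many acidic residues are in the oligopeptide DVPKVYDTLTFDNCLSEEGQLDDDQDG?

Aspartate (D) and glutamate (E) have carboxylic-acid side chains and are the acidic amino acids.
Matching residues: D1, D7, D12, E17, E18, D22, D23, D24, D26.

9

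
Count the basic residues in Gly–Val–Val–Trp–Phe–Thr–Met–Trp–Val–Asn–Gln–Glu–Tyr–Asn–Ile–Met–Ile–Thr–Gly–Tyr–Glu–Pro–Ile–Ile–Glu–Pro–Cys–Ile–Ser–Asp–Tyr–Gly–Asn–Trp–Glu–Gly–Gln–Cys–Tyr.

Lysine (K), arginine (R), and histidine (H) have basic, nitrogen-containing side chains.
None of the 39 residues belong to this group.

0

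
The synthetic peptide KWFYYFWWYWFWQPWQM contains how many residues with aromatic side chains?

The aromatic amino acids are Phe (F, benzyl), Trp (W, indole), and Tyr (Y, phenol).
Matching residues: W2, F3, Y4, Y5, F6, W7, W8, Y9, W10, F11, W12, W15.

12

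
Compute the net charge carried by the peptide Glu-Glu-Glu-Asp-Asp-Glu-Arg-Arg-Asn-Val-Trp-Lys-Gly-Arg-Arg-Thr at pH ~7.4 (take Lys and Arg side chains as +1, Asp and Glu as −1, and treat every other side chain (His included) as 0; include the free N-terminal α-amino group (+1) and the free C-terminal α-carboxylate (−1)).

-1

Positive (K, R): Arg7, Arg8, Lys12, Arg14, Arg15 → +5.
Negative (D, E): Glu1, Glu2, Glu3, Asp4, Asp5, Glu6 → −6.
The N-terminus (+1) and C-terminus (−1) cancel.
Net charge = (+5) + (−6) = −1.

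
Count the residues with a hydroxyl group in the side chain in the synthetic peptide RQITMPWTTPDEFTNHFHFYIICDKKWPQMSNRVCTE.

7

Serine (S), threonine (T), and tyrosine (Y) each carry a hydroxyl group on the side chain.
Matching residues: T4, T8, T9, T14, Y20, S31, T36.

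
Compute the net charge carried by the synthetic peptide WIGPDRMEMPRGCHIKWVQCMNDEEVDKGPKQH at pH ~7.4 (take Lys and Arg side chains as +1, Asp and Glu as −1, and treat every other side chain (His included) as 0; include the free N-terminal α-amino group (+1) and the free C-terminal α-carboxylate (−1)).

-1

Positive (K, R): R6, R11, K16, K28, K31 → +5.
Negative (D, E): D5, E8, D23, E24, E25, D27 → −6.
The N-terminus (+1) and C-terminus (−1) cancel.
Net charge = (+5) + (−6) = −1.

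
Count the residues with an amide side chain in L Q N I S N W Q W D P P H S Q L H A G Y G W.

5

The amide-side-chain residues are Asn (N) and Gln (Q).
Matching residues: Q2, N3, N6, Q8, Q15.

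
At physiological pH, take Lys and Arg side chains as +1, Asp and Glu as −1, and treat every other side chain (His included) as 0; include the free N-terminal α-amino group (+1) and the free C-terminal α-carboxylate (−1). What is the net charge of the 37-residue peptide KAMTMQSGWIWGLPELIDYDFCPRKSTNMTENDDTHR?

Positive (K, R): K1, R24, K25, R37 → +4.
Negative (D, E): E15, D18, D20, E31, D33, D34 → −6.
The N-terminus (+1) and C-terminus (−1) cancel.
Net charge = (+4) + (−6) = −2.

-2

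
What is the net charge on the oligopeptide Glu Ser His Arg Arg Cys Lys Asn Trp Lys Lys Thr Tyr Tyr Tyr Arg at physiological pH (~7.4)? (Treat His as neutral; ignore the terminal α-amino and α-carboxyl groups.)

+5

Near pH 7.4, K and R contribute +1 each, D and E contribute −1 each, and every other side chain (His included, as stated) is uncharged.
Positive (K, R): Arg4, Arg5, Lys7, Lys10, Lys11, Arg16 → +6.
Negative (D, E): Glu1 → −1.
Net charge = (+6) + (−1) = +5.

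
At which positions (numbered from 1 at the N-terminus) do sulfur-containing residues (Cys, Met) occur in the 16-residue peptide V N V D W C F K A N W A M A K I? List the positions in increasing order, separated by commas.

Matching residues: C6, M13.

6, 13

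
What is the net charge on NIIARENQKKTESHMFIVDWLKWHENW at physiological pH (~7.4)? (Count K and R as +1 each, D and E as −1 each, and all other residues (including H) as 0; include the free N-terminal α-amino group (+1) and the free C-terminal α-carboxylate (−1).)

Positive (K, R): R5, K9, K10, K22 → +4.
Negative (D, E): E6, E12, D19, E25 → −4.
The N-terminus (+1) and C-terminus (−1) cancel.
Net charge = (+4) + (−4) = 0.

0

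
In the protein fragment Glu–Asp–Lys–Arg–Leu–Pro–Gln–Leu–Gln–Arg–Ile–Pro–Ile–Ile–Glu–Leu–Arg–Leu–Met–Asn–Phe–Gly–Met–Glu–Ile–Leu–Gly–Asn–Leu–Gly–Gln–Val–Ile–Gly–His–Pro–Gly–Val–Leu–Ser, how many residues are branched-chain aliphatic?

14

Valine (V), leucine (L), and isoleucine (I) are the branched-chain amino acids.
Matching residues: Leu5, Leu8, Ile11, Ile13, Ile14, Leu16, Leu18, Ile25, Leu26, Leu29, Val32, Ile33, Val38, Leu39.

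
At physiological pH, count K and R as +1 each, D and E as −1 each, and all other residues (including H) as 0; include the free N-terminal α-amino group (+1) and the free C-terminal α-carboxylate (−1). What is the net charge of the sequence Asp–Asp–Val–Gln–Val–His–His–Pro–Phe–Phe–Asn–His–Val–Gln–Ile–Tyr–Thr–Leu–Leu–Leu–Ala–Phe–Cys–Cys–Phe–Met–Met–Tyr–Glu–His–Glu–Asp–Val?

-5

Positive (K, R): none → +0.
Negative (D, E): Asp1, Asp2, Glu29, Glu31, Asp32 → −5.
The N-terminus (+1) and C-terminus (−1) cancel.
Net charge = (+0) + (−5) = −5.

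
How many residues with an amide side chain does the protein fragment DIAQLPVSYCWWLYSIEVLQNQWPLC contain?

4

The amide-side-chain residues are Asn (N) and Gln (Q).
Matching residues: Q4, Q20, N21, Q22.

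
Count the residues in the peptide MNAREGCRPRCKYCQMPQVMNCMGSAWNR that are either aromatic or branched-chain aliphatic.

3

Aromatic: F, W, Y. Branched-chain aliphatic: I, L, V.
Aromatic residues here: Y13, W27 (2).
Branched-chain aliphatic residues here: V19 (1).
The two groups share no amino acid, so total = 2 + 1 = 3.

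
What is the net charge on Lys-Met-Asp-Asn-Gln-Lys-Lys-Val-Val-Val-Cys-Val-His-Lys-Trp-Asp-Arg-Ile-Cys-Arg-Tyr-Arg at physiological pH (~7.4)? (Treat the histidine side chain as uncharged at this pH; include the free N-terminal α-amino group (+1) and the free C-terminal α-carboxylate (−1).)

At pH ~7.4 the Lys and Arg side chains are protonated (+1), the Asp and Glu side chains are deprotonated (−1), and with His taken as neutral all other side chains carry no charge.
Positive (K, R): Lys1, Lys6, Lys7, Lys14, Arg17, Arg20, Arg22 → +7.
Negative (D, E): Asp3, Asp16 → −2.
The N-terminus (+1) and C-terminus (−1) cancel.
Net charge = (+7) + (−2) = +5.

+5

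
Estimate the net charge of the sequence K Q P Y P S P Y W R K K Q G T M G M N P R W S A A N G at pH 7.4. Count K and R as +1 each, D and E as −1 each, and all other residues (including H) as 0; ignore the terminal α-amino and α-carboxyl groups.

Positive (K, R): K1, R10, K11, K12, R21 → +5.
Negative (D, E): none → −0.
Net charge = (+5) + (−0) = +5.

+5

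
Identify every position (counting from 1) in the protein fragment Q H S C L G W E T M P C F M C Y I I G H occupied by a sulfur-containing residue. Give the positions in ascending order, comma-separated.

4, 10, 12, 14, 15

Cysteine (C, thiol) and methionine (M, thioether) are the two sulfur-containing amino acids.
Matching residues: C4, M10, C12, M14, C15.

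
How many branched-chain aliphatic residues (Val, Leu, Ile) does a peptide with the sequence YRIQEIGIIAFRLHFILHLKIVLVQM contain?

Matching residues: I3, I6, I8, I9, L13, I16, L17, L19, I21, V22, L23, V24.

12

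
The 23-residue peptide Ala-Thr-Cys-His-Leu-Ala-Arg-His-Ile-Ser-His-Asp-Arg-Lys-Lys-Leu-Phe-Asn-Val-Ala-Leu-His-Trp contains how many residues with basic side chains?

Lysine (K), arginine (R), and histidine (H) have basic, nitrogen-containing side chains.
Matching residues: His4, Arg7, His8, His11, Arg13, Lys14, Lys15, His22.

8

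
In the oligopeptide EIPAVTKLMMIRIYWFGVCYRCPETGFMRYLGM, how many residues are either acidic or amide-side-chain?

2

Acidic: D, E. Amide-side-chain: N, Q.
Acidic residues here: E1, E24 (2).
Amide-side-chain residues here: none (0).
The two groups share no amino acid, so total = 2 + 0 = 2.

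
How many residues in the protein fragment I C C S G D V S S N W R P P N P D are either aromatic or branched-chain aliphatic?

3

Aromatic: F, W, Y. Branched-chain aliphatic: I, L, V.
Aromatic residues here: W11 (1).
Branched-chain aliphatic residues here: I1, V7 (2).
The two groups share no amino acid, so total = 1 + 2 = 3.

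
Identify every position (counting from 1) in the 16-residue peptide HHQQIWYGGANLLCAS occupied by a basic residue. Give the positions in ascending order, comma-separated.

K, R, and H are the three residues with basic side chains (ε-amine, guanidinium, and imidazole respectively).
Matching residues: H1, H2.

1, 2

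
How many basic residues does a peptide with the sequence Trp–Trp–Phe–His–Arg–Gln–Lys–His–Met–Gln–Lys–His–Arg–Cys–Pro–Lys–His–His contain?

10

The basic amino acids are Lys (K), Arg (R), and His (H).
Matching residues: His4, Arg5, Lys7, His8, Lys11, His12, Arg13, Lys16, His17, His18.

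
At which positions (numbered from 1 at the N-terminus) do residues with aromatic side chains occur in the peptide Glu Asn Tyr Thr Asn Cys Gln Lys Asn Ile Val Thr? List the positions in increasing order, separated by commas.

The aromatic amino acids are Phe (F, benzyl), Trp (W, indole), and Tyr (Y, phenol).
Matching residues: Tyr3.

3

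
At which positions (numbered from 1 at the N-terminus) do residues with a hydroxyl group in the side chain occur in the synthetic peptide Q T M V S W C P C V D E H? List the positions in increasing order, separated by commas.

2, 5

The –OH-bearing residues are Ser, Thr (aliphatic alcohols), and Tyr (phenol).
Matching residues: T2, S5.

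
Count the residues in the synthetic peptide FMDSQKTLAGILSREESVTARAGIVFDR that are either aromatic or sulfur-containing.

Aromatic: F, W, Y. Sulfur-containing: C, M.
Aromatic residues here: F1, F26 (2).
Sulfur-containing residues here: M2 (1).
The two groups share no amino acid, so total = 2 + 1 = 3.

3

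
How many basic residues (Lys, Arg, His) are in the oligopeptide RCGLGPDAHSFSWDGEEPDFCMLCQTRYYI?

Matching residues: R1, H9, R27.

3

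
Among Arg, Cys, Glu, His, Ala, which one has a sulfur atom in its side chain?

Cys

The sulfur-bearing residues are cysteine (–SH) and methionine (–S–CH₃).
Of the listed options, only Cys belongs to this group.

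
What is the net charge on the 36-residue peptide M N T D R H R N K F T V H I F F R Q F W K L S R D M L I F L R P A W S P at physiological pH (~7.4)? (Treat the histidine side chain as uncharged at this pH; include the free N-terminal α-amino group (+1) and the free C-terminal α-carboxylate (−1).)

+5

Near pH 7.4, K and R contribute +1 each, D and E contribute −1 each, and every other side chain (His included, as stated) is uncharged.
Positive (K, R): R5, R7, K9, R17, K21, R24, R31 → +7.
Negative (D, E): D4, D25 → −2.
The N-terminus (+1) and C-terminus (−1) cancel.
Net charge = (+7) + (−2) = +5.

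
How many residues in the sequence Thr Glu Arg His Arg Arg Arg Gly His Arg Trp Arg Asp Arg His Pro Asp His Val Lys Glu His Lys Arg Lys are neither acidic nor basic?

5

Acidic: D, E. Basic: K, R, H. All other residues are neither.
Matching residues: Thr1, Gly8, Trp11, Pro16, Val19.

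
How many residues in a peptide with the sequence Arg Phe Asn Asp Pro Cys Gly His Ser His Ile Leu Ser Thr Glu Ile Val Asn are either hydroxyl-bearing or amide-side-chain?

Hydroxyl-bearing: S, T, Y. Amide-side-chain: N, Q.
Hydroxyl-bearing residues here: Ser9, Ser13, Thr14 (3).
Amide-side-chain residues here: Asn3, Asn18 (2).
The two groups share no amino acid, so total = 3 + 2 = 5.

5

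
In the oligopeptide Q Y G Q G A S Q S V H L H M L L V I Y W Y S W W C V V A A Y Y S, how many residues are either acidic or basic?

2

Acidic: D, E. Basic: H, K, R.
Acidic residues here: none (0).
Basic residues here: H11, H13 (2).
The two groups share no amino acid, so total = 0 + 2 = 2.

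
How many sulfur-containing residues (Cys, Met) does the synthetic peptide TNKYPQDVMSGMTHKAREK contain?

2

Matching residues: M9, M12.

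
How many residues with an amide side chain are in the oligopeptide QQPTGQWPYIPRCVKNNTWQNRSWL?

7

The amide-side-chain residues are Asn (N) and Gln (Q).
Matching residues: Q1, Q2, Q6, N16, N17, Q20, N21.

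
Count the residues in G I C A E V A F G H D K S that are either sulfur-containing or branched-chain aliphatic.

Sulfur-containing: C, M. Branched-chain aliphatic: I, L, V.
Sulfur-containing residues here: C3 (1).
Branched-chain aliphatic residues here: I2, V6 (2).
The two groups share no amino acid, so total = 1 + 2 = 3.

3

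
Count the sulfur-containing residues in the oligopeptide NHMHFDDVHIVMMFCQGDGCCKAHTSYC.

Cysteine (C, thiol) and methionine (M, thioether) are the two sulfur-containing amino acids.
Matching residues: M3, M12, M13, C15, C20, C21, C28.

7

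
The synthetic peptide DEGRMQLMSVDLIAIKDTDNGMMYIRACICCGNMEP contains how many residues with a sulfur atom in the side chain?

Cysteine (C, thiol) and methionine (M, thioether) are the two sulfur-containing amino acids.
Matching residues: M5, M8, M22, M23, C28, C30, C31, M34.

8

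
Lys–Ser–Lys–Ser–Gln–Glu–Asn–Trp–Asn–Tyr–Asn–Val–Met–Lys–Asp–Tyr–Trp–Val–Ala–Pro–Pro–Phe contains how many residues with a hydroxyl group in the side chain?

S, T, and Y are the three residues with a side-chain hydroxyl.
Matching residues: Ser2, Ser4, Tyr10, Tyr16.

4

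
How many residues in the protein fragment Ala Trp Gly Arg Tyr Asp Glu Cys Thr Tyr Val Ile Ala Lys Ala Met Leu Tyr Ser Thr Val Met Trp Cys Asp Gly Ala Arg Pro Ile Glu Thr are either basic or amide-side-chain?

3

Basic: H, K, R. Amide-side-chain: N, Q.
Basic residues here: Arg4, Lys14, Arg28 (3).
Amide-side-chain residues here: none (0).
The two groups share no amino acid, so total = 3 + 0 = 3.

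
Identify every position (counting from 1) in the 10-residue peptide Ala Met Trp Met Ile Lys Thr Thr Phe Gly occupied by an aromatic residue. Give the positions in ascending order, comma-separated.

The aromatic amino acids are Phe (F, benzyl), Trp (W, indole), and Tyr (Y, phenol).
Matching residues: Trp3, Phe9.

3, 9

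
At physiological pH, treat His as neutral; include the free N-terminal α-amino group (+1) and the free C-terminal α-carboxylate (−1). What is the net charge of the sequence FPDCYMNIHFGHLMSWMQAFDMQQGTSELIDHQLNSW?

-4

At pH ~7.4 the Lys and Arg side chains are protonated (+1), the Asp and Glu side chains are deprotonated (−1), and with His taken as neutral all other side chains carry no charge.
Positive (K, R): none → +0.
Negative (D, E): D3, D21, E28, D31 → −4.
The N-terminus (+1) and C-terminus (−1) cancel.
Net charge = (+0) + (−4) = −4.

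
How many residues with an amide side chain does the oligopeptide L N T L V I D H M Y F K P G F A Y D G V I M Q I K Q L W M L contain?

The amide-side-chain residues are Asn (N) and Gln (Q).
Matching residues: N2, Q23, Q26.

3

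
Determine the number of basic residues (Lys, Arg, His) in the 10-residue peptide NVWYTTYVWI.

0

None of the 10 residues belong to this group.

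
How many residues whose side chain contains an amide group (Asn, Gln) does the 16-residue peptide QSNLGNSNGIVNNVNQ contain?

Matching residues: Q1, N3, N6, N8, N12, N13, N15, Q16.

8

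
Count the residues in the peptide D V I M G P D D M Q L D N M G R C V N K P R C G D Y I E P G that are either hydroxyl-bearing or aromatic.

1

Hydroxyl-bearing: S, T, Y. Aromatic: F, W, Y.
Hydroxyl-bearing residues here: Y26 (1).
Aromatic residues here: Y26 (1).
Y is in both groups, so the 1 Y residue must not be double-counted.
Total = 1 + 1 − 1 = 1.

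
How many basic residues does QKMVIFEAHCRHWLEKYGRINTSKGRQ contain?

K, R, and H are the three residues with basic side chains (ε-amine, guanidinium, and imidazole respectively).
Matching residues: K2, H9, R11, H12, K16, R19, K24, R26.

8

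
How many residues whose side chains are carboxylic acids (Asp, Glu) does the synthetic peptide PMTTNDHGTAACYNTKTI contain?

Matching residues: D6.

1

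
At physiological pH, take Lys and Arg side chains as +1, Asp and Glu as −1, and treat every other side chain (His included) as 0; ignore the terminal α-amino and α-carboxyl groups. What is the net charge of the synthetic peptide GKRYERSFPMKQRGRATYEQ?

Positive (K, R): K2, R3, R6, K11, R13, R15 → +6.
Negative (D, E): E5, E19 → −2.
Net charge = (+6) + (−2) = +4.

+4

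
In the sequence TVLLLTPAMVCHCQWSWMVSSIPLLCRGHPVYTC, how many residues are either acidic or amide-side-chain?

Acidic: D, E. Amide-side-chain: N, Q.
Acidic residues here: none (0).
Amide-side-chain residues here: Q14 (1).
The two groups share no amino acid, so total = 0 + 1 = 1.

1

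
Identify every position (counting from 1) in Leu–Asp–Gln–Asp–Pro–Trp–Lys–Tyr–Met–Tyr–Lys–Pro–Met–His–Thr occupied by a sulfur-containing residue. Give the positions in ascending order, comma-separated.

Matching residues: Met9, Met13.

9, 13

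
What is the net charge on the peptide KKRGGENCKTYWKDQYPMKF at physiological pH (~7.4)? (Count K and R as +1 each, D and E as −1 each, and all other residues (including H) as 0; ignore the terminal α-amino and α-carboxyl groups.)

Positive (K, R): K1, K2, R3, K9, K13, K19 → +6.
Negative (D, E): E6, D14 → −2.
Net charge = (+6) + (−2) = +4.

+4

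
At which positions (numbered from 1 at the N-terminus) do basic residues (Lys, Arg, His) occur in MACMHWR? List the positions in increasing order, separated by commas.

Matching residues: H5, R7.

5, 7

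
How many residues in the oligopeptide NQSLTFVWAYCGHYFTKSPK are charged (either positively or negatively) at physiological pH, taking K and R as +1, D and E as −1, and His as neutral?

Charged side chains at pH ~7.4: K, R (positive); D, E (negative).
Matching residues: K17, K20.

2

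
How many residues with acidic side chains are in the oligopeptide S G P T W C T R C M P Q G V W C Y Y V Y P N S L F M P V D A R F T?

Only D (aspartate) and E (glutamate) carry a side-chain carboxylic acid.
Matching residues: D29.

1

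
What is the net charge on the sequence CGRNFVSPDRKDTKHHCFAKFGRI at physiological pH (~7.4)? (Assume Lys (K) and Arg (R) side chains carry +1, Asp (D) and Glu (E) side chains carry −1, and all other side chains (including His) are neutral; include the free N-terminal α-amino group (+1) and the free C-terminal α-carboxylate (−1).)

+4

Positive (K, R): R3, R10, K11, K14, K20, R23 → +6.
Negative (D, E): D9, D12 → −2.
The N-terminus (+1) and C-terminus (−1) cancel.
Net charge = (+6) + (−2) = +4.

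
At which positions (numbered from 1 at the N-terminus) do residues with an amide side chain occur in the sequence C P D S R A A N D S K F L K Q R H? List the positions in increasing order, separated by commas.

Only N (asparagine) and Q (glutamine) carry a side-chain carboxamide.
Matching residues: N8, Q15.

8, 15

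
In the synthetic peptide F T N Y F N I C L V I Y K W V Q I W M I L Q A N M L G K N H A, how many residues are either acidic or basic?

3

Acidic: D, E. Basic: H, K, R.
Acidic residues here: none (0).
Basic residues here: K13, K28, H30 (3).
The two groups share no amino acid, so total = 0 + 3 = 3.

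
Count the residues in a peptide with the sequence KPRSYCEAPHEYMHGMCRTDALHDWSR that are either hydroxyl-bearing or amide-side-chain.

5

Hydroxyl-bearing: S, T, Y. Amide-side-chain: N, Q.
Hydroxyl-bearing residues here: S4, Y5, Y12, T19, S26 (5).
Amide-side-chain residues here: none (0).
The two groups share no amino acid, so total = 5 + 0 = 5.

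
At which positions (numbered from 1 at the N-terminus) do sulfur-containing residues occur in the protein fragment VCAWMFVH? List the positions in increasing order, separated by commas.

2, 5

Only Cys (C) and Met (M) have a sulfur atom in the side chain.
Matching residues: C2, M5.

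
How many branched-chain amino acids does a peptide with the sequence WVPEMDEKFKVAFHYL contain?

3

V, L, and I make up the branched-chain aliphatic group.
Matching residues: V2, V11, L16.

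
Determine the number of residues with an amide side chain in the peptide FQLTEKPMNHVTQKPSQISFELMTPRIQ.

5

The amide-side-chain residues are Asn (N) and Gln (Q).
Matching residues: Q2, N9, Q13, Q17, Q28.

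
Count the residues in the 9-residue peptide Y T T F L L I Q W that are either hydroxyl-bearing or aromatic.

5

Hydroxyl-bearing: S, T, Y. Aromatic: F, W, Y.
Hydroxyl-bearing residues here: Y1, T2, T3 (3).
Aromatic residues here: Y1, F4, W9 (3).
Y is in both groups, so the 1 Y residue must not be double-counted.
Total = 3 + 3 − 1 = 5.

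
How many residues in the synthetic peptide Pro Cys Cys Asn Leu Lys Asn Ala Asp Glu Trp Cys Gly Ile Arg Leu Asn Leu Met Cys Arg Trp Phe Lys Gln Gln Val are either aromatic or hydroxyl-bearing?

3

Aromatic: F, W, Y. Hydroxyl-bearing: S, T, Y.
Aromatic residues here: Trp11, Trp22, Phe23 (3).
Hydroxyl-bearing residues here: none (0).
(Y belongs to both groups, but none appear in this sequence.) Total = 3 + 0 = 3.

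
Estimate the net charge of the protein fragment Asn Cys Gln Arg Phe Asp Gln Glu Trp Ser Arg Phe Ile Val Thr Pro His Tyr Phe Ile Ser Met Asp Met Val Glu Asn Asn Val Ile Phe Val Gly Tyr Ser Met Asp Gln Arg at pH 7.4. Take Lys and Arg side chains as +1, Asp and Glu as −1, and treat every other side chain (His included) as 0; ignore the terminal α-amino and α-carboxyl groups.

Positive (K, R): Arg4, Arg11, Arg39 → +3.
Negative (D, E): Asp6, Glu8, Asp23, Glu26, Asp37 → −5.
Net charge = (+3) + (−5) = −2.

-2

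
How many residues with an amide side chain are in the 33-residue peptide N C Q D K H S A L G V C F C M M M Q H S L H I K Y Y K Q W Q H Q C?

6

Only N (asparagine) and Q (glutamine) carry a side-chain carboxamide.
Matching residues: N1, Q3, Q18, Q28, Q30, Q32.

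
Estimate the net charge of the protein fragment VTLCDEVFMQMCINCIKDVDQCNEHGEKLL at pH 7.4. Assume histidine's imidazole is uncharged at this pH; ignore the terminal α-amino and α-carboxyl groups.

Near pH 7.4, K and R contribute +1 each, D and E contribute −1 each, and every other side chain (His included, as stated) is uncharged.
Positive (K, R): K17, K28 → +2.
Negative (D, E): D5, E6, D18, D20, E24, E27 → −6.
Net charge = (+2) + (−6) = −4.

-4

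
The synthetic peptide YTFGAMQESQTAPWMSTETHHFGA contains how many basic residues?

2

Lysine (K), arginine (R), and histidine (H) have basic, nitrogen-containing side chains.
Matching residues: H20, H21.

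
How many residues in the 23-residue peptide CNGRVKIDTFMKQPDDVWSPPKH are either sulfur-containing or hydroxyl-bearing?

Sulfur-containing: C, M. Hydroxyl-bearing: S, T, Y.
Sulfur-containing residues here: C1, M11 (2).
Hydroxyl-bearing residues here: T9, S19 (2).
The two groups share no amino acid, so total = 2 + 2 = 4.

4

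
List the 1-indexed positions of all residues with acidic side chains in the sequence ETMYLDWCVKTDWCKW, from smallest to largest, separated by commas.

1, 6, 12

Only D (aspartate) and E (glutamate) carry a side-chain carboxylic acid.
Matching residues: E1, D6, D12.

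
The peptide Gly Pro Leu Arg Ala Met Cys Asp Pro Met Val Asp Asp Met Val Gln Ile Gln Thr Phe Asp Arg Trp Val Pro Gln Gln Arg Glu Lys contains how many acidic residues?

Only D (aspartate) and E (glutamate) carry a side-chain carboxylic acid.
Matching residues: Asp8, Asp12, Asp13, Asp21, Glu29.

5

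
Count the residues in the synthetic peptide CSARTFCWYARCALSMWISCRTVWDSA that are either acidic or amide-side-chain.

Acidic: D, E. Amide-side-chain: N, Q.
Acidic residues here: D25 (1).
Amide-side-chain residues here: none (0).
The two groups share no amino acid, so total = 1 + 0 = 1.

1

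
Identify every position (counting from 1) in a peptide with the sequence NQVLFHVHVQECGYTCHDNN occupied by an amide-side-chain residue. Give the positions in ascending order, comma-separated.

The amide-side-chain residues are Asn (N) and Gln (Q).
Matching residues: N1, Q2, Q10, N19, N20.

1, 2, 10, 19, 20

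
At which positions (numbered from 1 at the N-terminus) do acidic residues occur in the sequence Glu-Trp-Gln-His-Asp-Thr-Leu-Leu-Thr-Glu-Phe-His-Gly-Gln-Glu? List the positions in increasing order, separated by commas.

1, 5, 10, 15

Aspartate (D) and glutamate (E) have carboxylic-acid side chains and are the acidic amino acids.
Matching residues: Glu1, Asp5, Glu10, Glu15.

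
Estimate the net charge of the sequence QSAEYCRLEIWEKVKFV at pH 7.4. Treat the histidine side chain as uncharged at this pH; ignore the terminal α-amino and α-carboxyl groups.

0

Near pH 7.4, K and R contribute +1 each, D and E contribute −1 each, and every other side chain (His included, as stated) is uncharged.
Positive (K, R): R7, K13, K15 → +3.
Negative (D, E): E4, E9, E12 → −3.
Net charge = (+3) + (−3) = 0.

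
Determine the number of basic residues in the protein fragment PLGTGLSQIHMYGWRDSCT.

2

The basic amino acids are Lys (K), Arg (R), and His (H).
Matching residues: H10, R15.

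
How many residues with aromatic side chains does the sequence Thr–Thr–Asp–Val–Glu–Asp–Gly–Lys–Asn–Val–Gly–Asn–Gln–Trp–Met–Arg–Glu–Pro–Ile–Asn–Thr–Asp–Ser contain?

Phenylalanine (F), tryptophan (W), and tyrosine (Y) have aromatic ring side chains.
Matching residues: Trp14.

1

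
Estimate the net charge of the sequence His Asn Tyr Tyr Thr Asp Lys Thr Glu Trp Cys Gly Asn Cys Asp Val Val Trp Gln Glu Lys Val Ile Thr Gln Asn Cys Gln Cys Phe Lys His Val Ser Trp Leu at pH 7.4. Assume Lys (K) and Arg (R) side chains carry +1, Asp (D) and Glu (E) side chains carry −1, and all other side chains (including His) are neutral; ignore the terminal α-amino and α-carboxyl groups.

Positive (K, R): Lys7, Lys21, Lys31 → +3.
Negative (D, E): Asp6, Glu9, Asp15, Glu20 → −4.
Net charge = (+3) + (−4) = −1.

-1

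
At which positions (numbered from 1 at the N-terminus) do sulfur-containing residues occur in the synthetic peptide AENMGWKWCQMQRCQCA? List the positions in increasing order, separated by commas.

4, 9, 11, 14, 16

Only Cys (C) and Met (M) have a sulfur atom in the side chain.
Matching residues: M4, C9, M11, C14, C16.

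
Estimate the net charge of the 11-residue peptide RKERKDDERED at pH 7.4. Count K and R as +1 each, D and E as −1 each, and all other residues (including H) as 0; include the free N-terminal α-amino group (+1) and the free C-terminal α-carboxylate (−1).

Positive (K, R): R1, K2, R4, K5, R9 → +5.
Negative (D, E): E3, D6, D7, E8, E10, D11 → −6.
The N-terminus (+1) and C-terminus (−1) cancel.
Net charge = (+5) + (−6) = −1.

-1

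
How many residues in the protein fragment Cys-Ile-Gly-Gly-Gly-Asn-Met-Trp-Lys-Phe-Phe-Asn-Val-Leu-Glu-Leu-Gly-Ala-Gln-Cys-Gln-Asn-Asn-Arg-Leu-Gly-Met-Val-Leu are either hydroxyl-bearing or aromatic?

3

Hydroxyl-bearing: S, T, Y. Aromatic: F, W, Y.
Hydroxyl-bearing residues here: none (0).
Aromatic residues here: Trp8, Phe10, Phe11 (3).
(Y belongs to both groups, but none appear in this sequence.) Total = 0 + 3 = 3.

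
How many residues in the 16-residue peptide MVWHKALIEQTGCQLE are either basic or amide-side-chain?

4

Basic: H, K, R. Amide-side-chain: N, Q.
Basic residues here: H4, K5 (2).
Amide-side-chain residues here: Q10, Q14 (2).
The two groups share no amino acid, so total = 2 + 2 = 4.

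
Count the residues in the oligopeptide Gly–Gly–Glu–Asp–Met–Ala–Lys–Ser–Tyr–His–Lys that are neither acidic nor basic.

6

Acidic: D, E. Basic: K, R, H. All other residues are neither.
Matching residues: Gly1, Gly2, Met5, Ala6, Ser8, Tyr9.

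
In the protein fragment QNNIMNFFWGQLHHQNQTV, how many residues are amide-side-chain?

The amide-side-chain residues are Asn (N) and Gln (Q).
Matching residues: Q1, N2, N3, N6, Q11, Q15, N16, Q17.

8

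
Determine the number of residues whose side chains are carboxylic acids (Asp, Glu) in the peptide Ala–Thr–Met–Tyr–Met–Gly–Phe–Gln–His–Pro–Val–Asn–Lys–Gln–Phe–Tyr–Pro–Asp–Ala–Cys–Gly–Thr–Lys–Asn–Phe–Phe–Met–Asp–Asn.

2

Matching residues: Asp18, Asp28.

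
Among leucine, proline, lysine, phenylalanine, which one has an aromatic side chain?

phenylalanine

Phenylalanine (F), tryptophan (W), and tyrosine (Y) have aromatic ring side chains.
Of the listed options, only phenylalanine belongs to this group.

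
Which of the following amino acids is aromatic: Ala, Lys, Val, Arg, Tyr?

F, W, and Y each carry an aromatic ring on the side chain.
Of the listed options, only Tyr belongs to this group.

Tyr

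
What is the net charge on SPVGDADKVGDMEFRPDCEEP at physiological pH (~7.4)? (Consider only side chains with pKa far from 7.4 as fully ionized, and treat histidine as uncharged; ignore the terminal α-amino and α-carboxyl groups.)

Near pH 7.4, K and R contribute +1 each, D and E contribute −1 each, and every other side chain (His included, as stated) is uncharged.
Positive (K, R): K8, R15 → +2.
Negative (D, E): D5, D7, D11, E13, D17, E19, E20 → −7.
Net charge = (+2) + (−7) = −5.

-5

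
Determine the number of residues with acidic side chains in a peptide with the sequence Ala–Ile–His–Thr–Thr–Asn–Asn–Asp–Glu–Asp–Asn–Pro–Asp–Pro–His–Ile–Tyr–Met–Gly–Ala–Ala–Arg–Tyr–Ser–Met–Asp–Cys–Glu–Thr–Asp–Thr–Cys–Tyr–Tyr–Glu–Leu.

8

The acidic residues are Asp (D) and Glu (E), whose side chains end in a carboxylate group.
Matching residues: Asp8, Glu9, Asp10, Asp13, Asp26, Glu28, Asp30, Glu35.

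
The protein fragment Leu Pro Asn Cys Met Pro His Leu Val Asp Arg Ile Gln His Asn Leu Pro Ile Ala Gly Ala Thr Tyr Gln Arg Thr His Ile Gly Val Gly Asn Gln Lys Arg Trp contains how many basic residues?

7

The basic amino acids are Lys (K), Arg (R), and His (H).
Matching residues: His7, Arg11, His14, Arg25, His27, Lys34, Arg35.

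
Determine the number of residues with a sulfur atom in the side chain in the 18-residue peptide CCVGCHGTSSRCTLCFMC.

7

The sulfur-bearing residues are cysteine (–SH) and methionine (–S–CH₃).
Matching residues: C1, C2, C5, C12, C15, M17, C18.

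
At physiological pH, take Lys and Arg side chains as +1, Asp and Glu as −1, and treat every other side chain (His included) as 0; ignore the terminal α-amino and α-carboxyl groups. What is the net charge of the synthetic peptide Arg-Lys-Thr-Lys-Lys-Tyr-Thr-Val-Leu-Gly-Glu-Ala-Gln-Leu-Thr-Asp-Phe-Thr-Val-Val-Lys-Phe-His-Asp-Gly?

+2

Positive (K, R): Arg1, Lys2, Lys4, Lys5, Lys21 → +5.
Negative (D, E): Glu11, Asp16, Asp24 → −3.
Net charge = (+5) + (−3) = +2.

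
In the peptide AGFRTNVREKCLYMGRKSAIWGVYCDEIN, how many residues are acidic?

3

Aspartate (D) and glutamate (E) have carboxylic-acid side chains and are the acidic amino acids.
Matching residues: E9, D26, E27.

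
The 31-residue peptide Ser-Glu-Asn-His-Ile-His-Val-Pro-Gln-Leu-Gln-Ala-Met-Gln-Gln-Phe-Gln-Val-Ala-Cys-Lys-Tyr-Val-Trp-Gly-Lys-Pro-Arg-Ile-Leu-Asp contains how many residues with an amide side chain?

6

Only N (asparagine) and Q (glutamine) carry a side-chain carboxamide.
Matching residues: Asn3, Gln9, Gln11, Gln14, Gln15, Gln17.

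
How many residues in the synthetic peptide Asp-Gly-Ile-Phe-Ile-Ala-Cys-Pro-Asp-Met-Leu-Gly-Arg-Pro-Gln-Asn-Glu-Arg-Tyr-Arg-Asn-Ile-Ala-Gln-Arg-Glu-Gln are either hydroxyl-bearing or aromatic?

2

Hydroxyl-bearing: S, T, Y. Aromatic: F, W, Y.
Hydroxyl-bearing residues here: Tyr19 (1).
Aromatic residues here: Phe4, Tyr19 (2).
Y is in both groups, so the 1 Y residue must not be double-counted.
Total = 1 + 2 − 1 = 2.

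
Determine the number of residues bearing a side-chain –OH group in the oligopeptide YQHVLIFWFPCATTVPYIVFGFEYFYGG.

The –OH-bearing residues are Ser, Thr (aliphatic alcohols), and Tyr (phenol).
Matching residues: Y1, T13, T14, Y17, Y24, Y26.

6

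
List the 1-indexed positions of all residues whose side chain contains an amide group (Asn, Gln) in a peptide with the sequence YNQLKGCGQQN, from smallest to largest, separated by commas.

2, 3, 9, 10, 11

Matching residues: N2, Q3, Q9, Q10, N11.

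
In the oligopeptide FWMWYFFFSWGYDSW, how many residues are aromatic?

Phenylalanine (F), tryptophan (W), and tyrosine (Y) have aromatic ring side chains.
Matching residues: F1, W2, W4, Y5, F6, F7, F8, W10, Y12, W15.

10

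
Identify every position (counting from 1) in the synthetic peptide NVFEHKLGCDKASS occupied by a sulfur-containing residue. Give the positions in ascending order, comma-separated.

9

Matching residues: C9.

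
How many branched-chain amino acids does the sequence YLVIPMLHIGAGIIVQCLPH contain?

V, L, and I make up the branched-chain aliphatic group.
Matching residues: L2, V3, I4, L7, I9, I13, I14, V15, L18.

9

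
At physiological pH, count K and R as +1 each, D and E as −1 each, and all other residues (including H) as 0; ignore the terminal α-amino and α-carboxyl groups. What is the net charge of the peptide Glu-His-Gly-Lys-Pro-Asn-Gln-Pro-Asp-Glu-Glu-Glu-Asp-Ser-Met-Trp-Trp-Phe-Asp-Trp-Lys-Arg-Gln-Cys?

Positive (K, R): Lys4, Lys21, Arg22 → +3.
Negative (D, E): Glu1, Asp9, Glu10, Glu11, Glu12, Asp13, Asp19 → −7.
Net charge = (+3) + (−7) = −4.

-4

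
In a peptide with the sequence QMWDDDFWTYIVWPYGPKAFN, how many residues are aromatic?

Phenylalanine (F), tryptophan (W), and tyrosine (Y) have aromatic ring side chains.
Matching residues: W3, F7, W8, Y10, W13, Y15, F20.

7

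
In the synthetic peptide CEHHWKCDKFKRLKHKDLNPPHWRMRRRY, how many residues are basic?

14

Lysine (K), arginine (R), and histidine (H) have basic, nitrogen-containing side chains.
Matching residues: H3, H4, K6, K9, K11, R12, K14, H15, K16, H22, R24, R26, R27, R28.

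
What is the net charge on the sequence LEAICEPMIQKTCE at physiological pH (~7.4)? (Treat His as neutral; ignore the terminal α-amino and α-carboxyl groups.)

At pH ~7.4 the Lys and Arg side chains are protonated (+1), the Asp and Glu side chains are deprotonated (−1), and with His taken as neutral all other side chains carry no charge.
Positive (K, R): K11 → +1.
Negative (D, E): E2, E6, E14 → −3.
Net charge = (+1) + (−3) = −2.

-2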